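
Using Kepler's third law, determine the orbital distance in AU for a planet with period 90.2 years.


a = P^(2/3) = 90.2^(2/3) = 20.1127

20.1127 AU


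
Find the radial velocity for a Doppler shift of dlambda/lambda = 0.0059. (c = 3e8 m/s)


v = (dlambda/lambda) * c = 0.0059 * 3e8 = 1.770e+06

1.770e+06 m/s


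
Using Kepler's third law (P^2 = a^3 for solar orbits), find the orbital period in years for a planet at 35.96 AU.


P = a^(3/2) = 35.96^1.5 = 215.6401

215.6401 years


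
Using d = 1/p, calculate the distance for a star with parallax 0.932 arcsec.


d = 1/p = 1/0.932 = 1.073

1.073 pc


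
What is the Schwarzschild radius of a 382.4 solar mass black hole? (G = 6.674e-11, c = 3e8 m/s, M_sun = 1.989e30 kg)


M = 382.4 * 1.989e30 kg = 7.605936e+32 kg. rs = 2GM/c^2 = 2 * 6.674e-11 * 7.605936e+32 / (3e8)^2 = 1.128e+06

1.128e+06 m


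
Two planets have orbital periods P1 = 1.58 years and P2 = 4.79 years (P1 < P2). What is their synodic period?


1/P_syn = |1/P1 - 1/P2| = |1/1.58 - 1/4.79| => P_syn = 2.3577

2.3577 years


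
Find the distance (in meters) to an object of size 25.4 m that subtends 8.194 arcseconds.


D = size / theta_rad, theta_rad = 8.194 * pi/(180*3600) = 3.973e-05, D = 639385.6576

639385.6576 m


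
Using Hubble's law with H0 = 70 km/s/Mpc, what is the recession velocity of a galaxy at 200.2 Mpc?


v = H0 * d = 70 * 200.2 = 14014.0

14014.0 km/s


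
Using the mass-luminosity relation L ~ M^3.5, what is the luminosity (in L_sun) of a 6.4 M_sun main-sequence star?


L/L_sun = (M/M_sun)^3.5 = 6.4^3.5 = 663.1777

663.1777 L_sun


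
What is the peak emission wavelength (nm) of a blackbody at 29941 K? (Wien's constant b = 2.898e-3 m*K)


lam_max = b / T = 2.898e-3 / 29941 = 9.679e-08 m = 96.7904 nm

96.7904 nm


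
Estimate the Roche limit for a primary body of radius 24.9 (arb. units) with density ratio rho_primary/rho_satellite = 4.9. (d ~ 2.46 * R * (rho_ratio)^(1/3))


d_Roche = 2.46 * 24.9 * 4.9^(1/3) = 104.0399

104.0399


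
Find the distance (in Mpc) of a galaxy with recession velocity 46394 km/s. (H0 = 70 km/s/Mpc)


d = v / H0 = 46394 / 70 = 662.7714

662.7714 Mpc


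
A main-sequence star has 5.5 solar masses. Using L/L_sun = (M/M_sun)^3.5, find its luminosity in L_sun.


L/L_sun = (M/M_sun)^3.5 = 5.5^3.5 = 390.184

390.184 L_sun


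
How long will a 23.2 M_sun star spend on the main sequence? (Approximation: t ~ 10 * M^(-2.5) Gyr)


t = 10 * M^(-2.5) = 10 * 23.2^(-2.5) = 0.0039

0.0039 Gyr


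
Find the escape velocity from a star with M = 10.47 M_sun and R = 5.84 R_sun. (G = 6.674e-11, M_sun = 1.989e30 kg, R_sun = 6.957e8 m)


M = 10.47 * 1.989e30 kg = 2.082483e+31 kg; R = 5.84 * 6.957e8 m = 4.062888e+09 m. v_esc = sqrt(2GM/R) = sqrt(2 * 6.674e-11 * 2.082483e+31 / 4.062888e+09) = 827144.5378

827144.5378 m/s


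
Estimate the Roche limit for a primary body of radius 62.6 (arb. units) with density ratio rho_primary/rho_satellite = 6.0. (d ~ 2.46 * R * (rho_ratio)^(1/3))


d_Roche = 2.46 * 62.6 * 6.0^(1/3) = 279.8293

279.8293


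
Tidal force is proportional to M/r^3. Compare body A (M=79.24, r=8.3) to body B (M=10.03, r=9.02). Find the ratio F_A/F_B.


Ratio = (M1/r1^3) / (M2/r2^3) = (79.24/8.3^3) / (10.03/9.02^3) = 10.1398

10.1398


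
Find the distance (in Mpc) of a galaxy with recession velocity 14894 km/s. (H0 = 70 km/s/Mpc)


d = v / H0 = 14894 / 70 = 212.7714

212.7714 Mpc


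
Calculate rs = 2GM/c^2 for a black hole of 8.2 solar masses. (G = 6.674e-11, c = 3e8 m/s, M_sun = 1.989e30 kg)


M = 8.2 * 1.989e30 kg = 1.63098e+31 kg. rs = 2GM/c^2 = 2 * 6.674e-11 * 1.63098e+31 / (3e8)^2 = 24189.2456

24189.2456 m


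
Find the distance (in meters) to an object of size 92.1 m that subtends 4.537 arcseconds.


D = size / theta_rad, theta_rad = 4.537 * pi/(180*3600) = 2.200e-05, D = 4.187e+06

4.187e+06 m


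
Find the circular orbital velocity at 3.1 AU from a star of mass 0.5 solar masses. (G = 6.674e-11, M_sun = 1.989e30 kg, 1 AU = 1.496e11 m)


v = sqrt(GM/r) = sqrt(6.674e-11 * 9.945e+29 / 4.638e+11) = 11963.241

11963.241 m/s


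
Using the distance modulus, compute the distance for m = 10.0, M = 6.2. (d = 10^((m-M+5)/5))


d = 10^((m - M + 5)/5) = 10^((10.0 - 6.2 + 5)/5) = 57.544

57.544 pc


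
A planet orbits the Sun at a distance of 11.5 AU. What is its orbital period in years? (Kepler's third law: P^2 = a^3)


P = a^(3/2) = 11.5^1.5 = 38.9984

38.9984 years


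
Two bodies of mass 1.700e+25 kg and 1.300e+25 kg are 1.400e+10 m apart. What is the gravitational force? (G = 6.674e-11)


F = G*m1*m2/r^2 = 6.674e-11 * 1.700e+25 * 1.300e+25 / (1.400e+10)^2 = 6.674e-11 * 2.210e+50 / 1.960e+20 = 7.525e+19

7.525e+19 N


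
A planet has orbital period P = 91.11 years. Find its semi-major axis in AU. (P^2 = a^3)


a = P^(2/3) = 91.11^(2/3) = 20.2478

20.2478 AU


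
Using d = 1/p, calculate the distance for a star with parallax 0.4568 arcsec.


d = 1/p = 1/0.4568 = 2.1891

2.1891 pc


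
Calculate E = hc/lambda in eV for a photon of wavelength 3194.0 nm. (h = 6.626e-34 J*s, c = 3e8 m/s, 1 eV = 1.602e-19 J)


E = hc/lambda = 6.626e-34 * 3e8 / 3.194e-06 = 6.224e-20 J = 0.3885 eV

0.3885 eV


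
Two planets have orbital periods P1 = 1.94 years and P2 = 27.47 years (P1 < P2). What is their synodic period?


1/P_syn = |1/P1 - 1/P2| = |1/1.94 - 1/27.47| => P_syn = 2.0874

2.0874 years


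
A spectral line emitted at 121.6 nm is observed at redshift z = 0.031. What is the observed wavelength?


lam_obs = lam_emit * (1 + z) = 121.6 * (1 + 0.031) = 125.3696

125.3696 nm


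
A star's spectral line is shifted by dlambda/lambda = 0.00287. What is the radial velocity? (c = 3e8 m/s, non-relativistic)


v = (dlambda/lambda) * c = 0.00287 * 3e8 = 861000.0

861000.0 m/s


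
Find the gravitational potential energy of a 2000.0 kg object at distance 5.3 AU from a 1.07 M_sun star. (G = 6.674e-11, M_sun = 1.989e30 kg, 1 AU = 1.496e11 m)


M = 1.07 * 1.989e30 kg = 2.12823e+30 kg; r = 5.3 AU * 1.496e11 m/AU = 7.9288e+11 m. U = -GM*m/r = -(6.674e-11 * 2.12823e+30 * 2000.0) / 7.9288e+11 = -3.583e+11

-3.583e+11 J


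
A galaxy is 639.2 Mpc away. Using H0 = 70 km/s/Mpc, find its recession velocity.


v = H0 * d = 70 * 639.2 = 44744.0

44744.0 km/s


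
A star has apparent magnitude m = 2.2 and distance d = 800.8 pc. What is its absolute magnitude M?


M = m - 5*log10(d) + 5 = 2.2 - 5*log10(800.8) + 5 = -7.3176

-7.3176


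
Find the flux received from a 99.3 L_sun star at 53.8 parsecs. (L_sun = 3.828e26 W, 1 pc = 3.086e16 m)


F = L / (4*pi*d^2) = 3.801e+28 / (4*pi*(1.660e+18)^2) = 1.097e-09

1.097e-09 W/m^2


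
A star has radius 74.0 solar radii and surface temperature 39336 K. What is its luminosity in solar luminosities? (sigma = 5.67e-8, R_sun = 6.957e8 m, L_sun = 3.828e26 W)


R = 74.0 * 6.957e8 m = 5.14818e+10 m. L = 4*pi*R^2*sigma*T^4 = 4*pi*(5.14818e+10)^2 * 5.67e-8 * 39336^4 = 4.521277364e+33 W. L/L_sun = 4.521277364e+33 / 3.828e26 = 1.181e+07

1.181e+07 L_sun


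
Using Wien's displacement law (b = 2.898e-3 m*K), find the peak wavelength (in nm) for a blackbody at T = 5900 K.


lam_max = b / T = 2.898e-3 / 5900 = 4.912e-07 m = 491.1864 nm

491.1864 nm


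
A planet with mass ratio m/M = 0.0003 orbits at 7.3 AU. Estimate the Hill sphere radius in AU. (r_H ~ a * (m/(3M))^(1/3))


r_H = a * (m/3M)^(1/3) = 7.3 * (0.0003/3)^(1/3) = 0.3388

0.3388 AU


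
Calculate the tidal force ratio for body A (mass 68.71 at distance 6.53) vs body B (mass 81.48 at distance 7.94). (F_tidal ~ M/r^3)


Ratio = (M1/r1^3) / (M2/r2^3) = (68.71/6.53^3) / (81.48/7.94^3) = 1.516

1.516


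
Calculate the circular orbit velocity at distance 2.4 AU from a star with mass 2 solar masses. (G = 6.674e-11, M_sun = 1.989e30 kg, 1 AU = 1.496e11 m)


v = sqrt(GM/r) = sqrt(6.674e-11 * 3.978e+30 / 3.590e+11) = 27192.809

27192.809 m/s


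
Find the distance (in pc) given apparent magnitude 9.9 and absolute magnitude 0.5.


d = 10^((m - M + 5)/5) = 10^((9.9 - 0.5 + 5)/5) = 758.5776

758.5776 pc


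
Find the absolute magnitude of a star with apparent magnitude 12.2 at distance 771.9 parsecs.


M = m - 5*log10(d) + 5 = 12.2 - 5*log10(771.9) + 5 = 2.7622

2.7622


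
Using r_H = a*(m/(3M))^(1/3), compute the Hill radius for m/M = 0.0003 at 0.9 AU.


r_H = a * (m/3M)^(1/3) = 0.9 * (0.0003/3)^(1/3) = 0.0418

0.0418 AU


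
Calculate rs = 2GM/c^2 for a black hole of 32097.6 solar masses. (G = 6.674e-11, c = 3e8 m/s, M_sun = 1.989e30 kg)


M = 32097.6 * 1.989e30 kg = 6.38421264e+34 kg. rs = 2GM/c^2 = 2 * 6.674e-11 * 6.38421264e+34 / (3e8)^2 = 9.468e+07

9.468e+07 m


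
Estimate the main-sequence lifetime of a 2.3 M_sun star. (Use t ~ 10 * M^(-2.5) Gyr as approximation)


t = 10 * M^(-2.5) = 10 * 2.3^(-2.5) = 1.2465

1.2465 Gyr


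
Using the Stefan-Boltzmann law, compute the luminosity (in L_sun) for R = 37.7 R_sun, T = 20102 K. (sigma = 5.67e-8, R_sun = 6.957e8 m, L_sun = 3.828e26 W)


R = 37.7 * 6.957e8 m = 2.622789e+10 m. L = 4*pi*R^2*sigma*T^4 = 4*pi*(2.622789e+10)^2 * 5.67e-8 * 20102^4 = 8.003440206e+31 W. L/L_sun = 8.003440206e+31 / 3.828e26 = 209076.2854

209076.2854 L_sun


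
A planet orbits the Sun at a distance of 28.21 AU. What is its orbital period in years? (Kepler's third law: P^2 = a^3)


P = a^(3/2) = 28.21^1.5 = 149.832

149.832 years


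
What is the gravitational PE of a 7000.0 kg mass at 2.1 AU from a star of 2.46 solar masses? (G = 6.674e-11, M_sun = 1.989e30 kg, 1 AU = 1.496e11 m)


M = 2.46 * 1.989e30 kg = 4.89294e+30 kg; r = 2.1 AU * 1.496e11 m/AU = 3.1416e+11 m. U = -GM*m/r = -(6.674e-11 * 4.89294e+30 * 7000.0) / 3.1416e+11 = -7.276e+12

-7.276e+12 J


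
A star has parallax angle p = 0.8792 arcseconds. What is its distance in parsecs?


d = 1/p = 1/0.8792 = 1.1374

1.1374 pc


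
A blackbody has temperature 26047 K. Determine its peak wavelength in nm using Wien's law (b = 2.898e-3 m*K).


lam_max = b / T = 2.898e-3 / 26047 = 1.113e-07 m = 111.2604 nm

111.2604 nm


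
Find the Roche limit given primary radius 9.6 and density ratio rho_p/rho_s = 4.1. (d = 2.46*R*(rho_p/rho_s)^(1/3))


d_Roche = 2.46 * 9.6 * 4.1^(1/3) = 37.7979

37.7979


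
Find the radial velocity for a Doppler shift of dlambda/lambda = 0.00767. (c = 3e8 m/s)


v = (dlambda/lambda) * c = 0.00767 * 3e8 = 2.301e+06

2.301e+06 m/s


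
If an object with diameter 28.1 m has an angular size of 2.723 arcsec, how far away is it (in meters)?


D = size / theta_rad, theta_rad = 2.723 * pi/(180*3600) = 1.320e-05, D = 2.129e+06

2.129e+06 m


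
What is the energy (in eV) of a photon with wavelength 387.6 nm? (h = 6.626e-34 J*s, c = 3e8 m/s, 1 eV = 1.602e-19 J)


E = hc/lambda = 6.626e-34 * 3e8 / 3.876e-07 = 5.128e-19 J = 3.2013 eV

3.2013 eV


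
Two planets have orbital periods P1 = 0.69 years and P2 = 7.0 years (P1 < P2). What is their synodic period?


1/P_syn = |1/P1 - 1/P2| = |1/0.69 - 1/7.0| => P_syn = 0.7655

0.7655 years


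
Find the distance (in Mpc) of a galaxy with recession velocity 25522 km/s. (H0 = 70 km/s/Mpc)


d = v / H0 = 25522 / 70 = 364.6

364.6 Mpc


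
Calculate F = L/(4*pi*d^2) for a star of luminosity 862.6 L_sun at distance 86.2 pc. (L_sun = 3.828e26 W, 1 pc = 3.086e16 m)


F = L / (4*pi*d^2) = 3.302e+29 / (4*pi*(2.660e+18)^2) = 3.713e-09

3.713e-09 W/m^2


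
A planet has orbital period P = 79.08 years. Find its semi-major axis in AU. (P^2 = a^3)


a = P^(2/3) = 79.08^(2/3) = 18.4237

18.4237 AU


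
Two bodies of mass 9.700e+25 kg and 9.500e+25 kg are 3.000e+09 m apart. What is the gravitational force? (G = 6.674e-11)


F = G*m1*m2/r^2 = 6.674e-11 * 9.700e+25 * 9.500e+25 / (3.000e+09)^2 = 6.674e-11 * 9.215e+51 / 9.000e+18 = 6.833e+22

6.833e+22 N


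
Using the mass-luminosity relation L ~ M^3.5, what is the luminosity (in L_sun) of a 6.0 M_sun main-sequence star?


L/L_sun = (M/M_sun)^3.5 = 6.0^3.5 = 529.0898

529.0898 L_sun


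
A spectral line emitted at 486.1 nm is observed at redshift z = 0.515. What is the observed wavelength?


lam_obs = lam_emit * (1 + z) = 486.1 * (1 + 0.515) = 736.4415

736.4415 nm


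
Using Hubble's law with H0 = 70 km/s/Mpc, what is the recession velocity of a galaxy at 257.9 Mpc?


v = H0 * d = 70 * 257.9 = 18053.0

18053.0 km/s


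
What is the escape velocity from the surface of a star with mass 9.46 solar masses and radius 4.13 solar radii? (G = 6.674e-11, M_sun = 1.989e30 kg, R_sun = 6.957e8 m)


M = 9.46 * 1.989e30 kg = 1.881594e+31 kg; R = 4.13 * 6.957e8 m = 2.873241e+09 m. v_esc = sqrt(2GM/R) = sqrt(2 * 6.674e-11 * 1.881594e+31 / 2.873241e+09) = 934942.778

934942.778 m/s


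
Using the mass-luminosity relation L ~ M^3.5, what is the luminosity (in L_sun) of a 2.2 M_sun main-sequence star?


L/L_sun = (M/M_sun)^3.5 = 2.2^3.5 = 15.7935

15.7935 L_sun


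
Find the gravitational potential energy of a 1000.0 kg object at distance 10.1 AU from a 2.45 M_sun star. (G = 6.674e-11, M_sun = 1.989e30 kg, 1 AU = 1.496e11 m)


M = 2.45 * 1.989e30 kg = 4.87305e+30 kg; r = 10.1 AU * 1.496e11 m/AU = 1.51096e+12 m. U = -GM*m/r = -(6.674e-11 * 4.87305e+30 * 1000.0) / 1.51096e+12 = -2.152e+11

-2.152e+11 J


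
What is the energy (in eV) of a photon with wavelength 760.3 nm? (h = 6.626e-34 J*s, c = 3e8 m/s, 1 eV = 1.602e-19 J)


E = hc/lambda = 6.626e-34 * 3e8 / 7.603e-07 = 2.614e-19 J = 1.632 eV

1.632 eV


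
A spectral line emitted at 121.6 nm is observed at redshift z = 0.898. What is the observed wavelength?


lam_obs = lam_emit * (1 + z) = 121.6 * (1 + 0.898) = 230.7968

230.7968 nm


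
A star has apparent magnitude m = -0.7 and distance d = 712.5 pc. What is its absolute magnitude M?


M = m - 5*log10(d) + 5 = -0.7 - 5*log10(712.5) + 5 = -9.9639

-9.9639


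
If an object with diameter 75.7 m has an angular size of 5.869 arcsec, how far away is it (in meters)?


D = size / theta_rad, theta_rad = 5.869 * pi/(180*3600) = 2.845e-05, D = 2.660e+06

2.660e+06 m


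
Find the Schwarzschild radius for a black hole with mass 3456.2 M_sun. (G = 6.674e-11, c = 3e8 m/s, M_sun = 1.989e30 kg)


M = 3456.2 * 1.989e30 kg = 6.8743818e+33 kg. rs = 2GM/c^2 = 2 * 6.674e-11 * 6.8743818e+33 / (3e8)^2 = 1.020e+07

1.020e+07 m


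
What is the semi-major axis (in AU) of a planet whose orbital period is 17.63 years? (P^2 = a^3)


a = P^(2/3) = 17.63^(2/3) = 6.7738

6.7738 AU


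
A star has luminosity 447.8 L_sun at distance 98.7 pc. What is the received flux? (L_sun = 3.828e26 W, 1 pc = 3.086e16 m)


F = L / (4*pi*d^2) = 1.714e+29 / (4*pi*(3.046e+18)^2) = 1.470e-09

1.470e-09 W/m^2


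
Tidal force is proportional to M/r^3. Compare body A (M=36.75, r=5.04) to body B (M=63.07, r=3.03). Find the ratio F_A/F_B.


Ratio = (M1/r1^3) / (M2/r2^3) = (36.75/5.04^3) / (63.07/3.03^3) = 0.1266

0.1266


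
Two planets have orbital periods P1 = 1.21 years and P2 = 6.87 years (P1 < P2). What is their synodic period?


1/P_syn = |1/P1 - 1/P2| = |1/1.21 - 1/6.87| => P_syn = 1.4687

1.4687 years


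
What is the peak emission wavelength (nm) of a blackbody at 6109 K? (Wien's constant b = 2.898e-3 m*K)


lam_max = b / T = 2.898e-3 / 6109 = 4.744e-07 m = 474.3821 nm

474.3821 nm


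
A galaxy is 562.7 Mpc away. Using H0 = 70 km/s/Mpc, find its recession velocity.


v = H0 * d = 70 * 562.7 = 39389.0

39389.0 km/s


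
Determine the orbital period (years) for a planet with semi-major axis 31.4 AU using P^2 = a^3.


P = a^(3/2) = 31.4^1.5 = 175.9521

175.9521 years


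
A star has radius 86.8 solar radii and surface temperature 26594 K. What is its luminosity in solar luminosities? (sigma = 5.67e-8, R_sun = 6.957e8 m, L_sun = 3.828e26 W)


R = 86.8 * 6.957e8 m = 6.038676e+10 m. L = 4*pi*R^2*sigma*T^4 = 4*pi*(6.038676e+10)^2 * 5.67e-8 * 26594^4 = 1.299603995e+33 W. L/L_sun = 1.299603995e+33 / 3.828e26 = 3.395e+06

3.395e+06 L_sun


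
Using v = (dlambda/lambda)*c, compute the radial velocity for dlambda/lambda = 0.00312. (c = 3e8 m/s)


v = (dlambda/lambda) * c = 0.00312 * 3e8 = 936000.0

936000.0 m/s


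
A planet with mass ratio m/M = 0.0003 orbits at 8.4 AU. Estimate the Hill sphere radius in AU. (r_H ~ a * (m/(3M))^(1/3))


r_H = a * (m/3M)^(1/3) = 8.4 * (0.0003/3)^(1/3) = 0.3899

0.3899 AU


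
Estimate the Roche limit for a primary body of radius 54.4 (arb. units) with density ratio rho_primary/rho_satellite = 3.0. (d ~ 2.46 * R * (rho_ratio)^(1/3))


d_Roche = 2.46 * 54.4 * 3.0^(1/3) = 193.0076

193.0076


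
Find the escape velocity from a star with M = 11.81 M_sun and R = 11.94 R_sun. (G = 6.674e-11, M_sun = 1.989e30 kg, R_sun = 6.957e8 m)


M = 11.81 * 1.989e30 kg = 2.349009e+31 kg; R = 11.94 * 6.957e8 m = 8.306658e+09 m. v_esc = sqrt(2GM/R) = sqrt(2 * 6.674e-11 * 2.349009e+31 / 8.306658e+09) = 614380.2896

614380.2896 m/s


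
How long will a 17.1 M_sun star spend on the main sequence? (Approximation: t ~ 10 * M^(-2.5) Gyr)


t = 10 * M^(-2.5) = 10 * 17.1^(-2.5) = 0.0083

0.0083 Gyr


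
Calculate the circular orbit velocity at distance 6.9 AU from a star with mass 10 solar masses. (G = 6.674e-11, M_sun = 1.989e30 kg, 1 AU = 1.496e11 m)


v = sqrt(GM/r) = sqrt(6.674e-11 * 1.989e+31 / 1.032e+12) = 35860.8146

35860.8146 m/s


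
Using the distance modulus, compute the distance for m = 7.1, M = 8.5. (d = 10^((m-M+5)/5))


d = 10^((m - M + 5)/5) = 10^((7.1 - 8.5 + 5)/5) = 5.2481

5.2481 pc


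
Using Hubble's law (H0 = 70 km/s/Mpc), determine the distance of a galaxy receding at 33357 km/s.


d = v / H0 = 33357 / 70 = 476.5286

476.5286 Mpc


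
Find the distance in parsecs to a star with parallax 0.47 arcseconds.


d = 1/p = 1/0.47 = 2.1277

2.1277 pc


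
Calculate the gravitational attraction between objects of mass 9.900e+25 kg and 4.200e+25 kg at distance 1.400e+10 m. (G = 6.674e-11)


F = G*m1*m2/r^2 = 6.674e-11 * 9.900e+25 * 4.200e+25 / (1.400e+10)^2 = 6.674e-11 * 4.158e+51 / 1.960e+20 = 1.416e+21

1.416e+21 N


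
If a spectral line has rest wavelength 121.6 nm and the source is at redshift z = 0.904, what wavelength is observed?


lam_obs = lam_emit * (1 + z) = 121.6 * (1 + 0.904) = 231.5264

231.5264 nm


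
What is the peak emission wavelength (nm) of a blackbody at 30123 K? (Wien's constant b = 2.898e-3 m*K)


lam_max = b / T = 2.898e-3 / 30123 = 9.621e-08 m = 96.2056 nm

96.2056 nm


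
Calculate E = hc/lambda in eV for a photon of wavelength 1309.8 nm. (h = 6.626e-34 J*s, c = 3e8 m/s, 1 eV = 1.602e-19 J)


E = hc/lambda = 6.626e-34 * 3e8 / 1.310e-06 = 1.518e-19 J = 0.9473 eV

0.9473 eV


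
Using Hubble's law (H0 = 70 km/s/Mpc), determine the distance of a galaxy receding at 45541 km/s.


d = v / H0 = 45541 / 70 = 650.5857

650.5857 Mpc


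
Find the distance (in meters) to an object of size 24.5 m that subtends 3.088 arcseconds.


D = size / theta_rad, theta_rad = 3.088 * pi/(180*3600) = 1.497e-05, D = 1.636e+06

1.636e+06 m


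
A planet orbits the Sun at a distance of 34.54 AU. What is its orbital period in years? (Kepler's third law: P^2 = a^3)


P = a^(3/2) = 34.54^1.5 = 202.9941

202.9941 years


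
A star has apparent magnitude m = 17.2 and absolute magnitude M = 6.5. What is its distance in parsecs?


d = 10^((m - M + 5)/5) = 10^((17.2 - 6.5 + 5)/5) = 1380.3843

1380.3843 pc


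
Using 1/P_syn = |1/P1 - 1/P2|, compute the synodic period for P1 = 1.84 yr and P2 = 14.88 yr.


1/P_syn = |1/P1 - 1/P2| = |1/1.84 - 1/14.88| => P_syn = 2.0996

2.0996 years


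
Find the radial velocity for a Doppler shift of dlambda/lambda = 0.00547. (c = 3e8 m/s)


v = (dlambda/lambda) * c = 0.00547 * 3e8 = 1.641e+06

1.641e+06 m/s


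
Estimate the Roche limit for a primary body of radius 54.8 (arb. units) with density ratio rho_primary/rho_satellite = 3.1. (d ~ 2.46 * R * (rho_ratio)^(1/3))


d_Roche = 2.46 * 54.8 * 3.1^(1/3) = 196.5635

196.5635


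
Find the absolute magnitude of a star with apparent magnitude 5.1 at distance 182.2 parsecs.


M = m - 5*log10(d) + 5 = 5.1 - 5*log10(182.2) + 5 = -1.2027

-1.2027


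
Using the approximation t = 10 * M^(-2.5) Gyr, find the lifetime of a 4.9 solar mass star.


t = 10 * M^(-2.5) = 10 * 4.9^(-2.5) = 0.1882

0.1882 Gyr


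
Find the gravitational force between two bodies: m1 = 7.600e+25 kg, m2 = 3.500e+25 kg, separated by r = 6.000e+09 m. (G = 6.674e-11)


F = G*m1*m2/r^2 = 6.674e-11 * 7.600e+25 * 3.500e+25 / (6.000e+09)^2 = 6.674e-11 * 2.660e+51 / 3.600e+19 = 4.931e+21

4.931e+21 N


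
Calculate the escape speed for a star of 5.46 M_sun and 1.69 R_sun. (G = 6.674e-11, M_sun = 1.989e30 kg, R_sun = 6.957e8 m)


M = 5.46 * 1.989e30 kg = 1.085994e+31 kg; R = 1.69 * 6.957e8 m = 1.175733e+09 m. v_esc = sqrt(2GM/R) = sqrt(2 * 6.674e-11 * 1.085994e+31 / 1.175733e+09) = 1.110e+06

1.110e+06 m/s


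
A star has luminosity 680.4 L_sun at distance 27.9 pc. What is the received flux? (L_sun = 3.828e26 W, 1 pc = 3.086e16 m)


F = L / (4*pi*d^2) = 2.605e+29 / (4*pi*(8.610e+17)^2) = 2.796e-08

2.796e-08 W/m^2


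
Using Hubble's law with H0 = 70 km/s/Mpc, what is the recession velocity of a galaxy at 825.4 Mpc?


v = H0 * d = 70 * 825.4 = 57778.0

57778.0 km/s


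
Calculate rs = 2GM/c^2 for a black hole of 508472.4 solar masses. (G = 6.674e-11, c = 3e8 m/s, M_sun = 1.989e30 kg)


M = 508472.4 * 1.989e30 kg = 1.011351604e+36 kg. rs = 2GM/c^2 = 2 * 6.674e-11 * 1.011351604e+36 / (3e8)^2 = 1.500e+09

1.500e+09 m


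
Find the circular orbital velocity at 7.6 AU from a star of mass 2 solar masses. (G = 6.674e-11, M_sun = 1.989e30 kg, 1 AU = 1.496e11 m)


v = sqrt(GM/r) = sqrt(6.674e-11 * 3.978e+30 / 1.137e+12) = 15281.0395

15281.0395 m/s


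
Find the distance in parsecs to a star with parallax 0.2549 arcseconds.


d = 1/p = 1/0.2549 = 3.9231

3.9231 pc


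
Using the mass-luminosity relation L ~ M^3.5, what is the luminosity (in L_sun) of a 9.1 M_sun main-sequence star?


L/L_sun = (M/M_sun)^3.5 = 9.1^3.5 = 2273.2378

2273.2378 L_sun


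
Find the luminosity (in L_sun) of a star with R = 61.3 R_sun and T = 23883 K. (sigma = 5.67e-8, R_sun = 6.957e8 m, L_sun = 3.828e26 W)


R = 61.3 * 6.957e8 m = 4.264641e+10 m. L = 4*pi*R^2*sigma*T^4 = 4*pi*(4.264641e+10)^2 * 5.67e-8 * 23883^4 = 4.216124173e+32 W. L/L_sun = 4.216124173e+32 / 3.828e26 = 1.101e+06

1.101e+06 L_sun


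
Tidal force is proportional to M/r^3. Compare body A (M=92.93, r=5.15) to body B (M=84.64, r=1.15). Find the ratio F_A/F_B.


Ratio = (M1/r1^3) / (M2/r2^3) = (92.93/5.15^3) / (84.64/1.15^3) = 0.0122

0.0122


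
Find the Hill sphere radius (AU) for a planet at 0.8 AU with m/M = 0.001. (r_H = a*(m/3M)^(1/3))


r_H = a * (m/3M)^(1/3) = 0.8 * (0.001/3)^(1/3) = 0.0555

0.0555 AU


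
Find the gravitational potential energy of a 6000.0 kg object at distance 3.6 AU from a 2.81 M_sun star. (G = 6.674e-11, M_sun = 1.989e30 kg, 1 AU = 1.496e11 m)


M = 2.81 * 1.989e30 kg = 5.58909e+30 kg; r = 3.6 AU * 1.496e11 m/AU = 5.3856e+11 m. U = -GM*m/r = -(6.674e-11 * 5.58909e+30 * 6000.0) / 5.3856e+11 = -4.156e+12

-4.156e+12 J


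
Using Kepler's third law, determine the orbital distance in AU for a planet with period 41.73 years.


a = P^(2/3) = 41.73^(2/3) = 12.0309

12.0309 AU


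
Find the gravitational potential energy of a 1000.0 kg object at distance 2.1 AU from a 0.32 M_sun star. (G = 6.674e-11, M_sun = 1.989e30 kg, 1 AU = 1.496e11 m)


M = 0.32 * 1.989e30 kg = 6.3648e+29 kg; r = 2.1 AU * 1.496e11 m/AU = 3.1416e+11 m. U = -GM*m/r = -(6.674e-11 * 6.3648e+29 * 1000.0) / 3.1416e+11 = -1.352e+11

-1.352e+11 J


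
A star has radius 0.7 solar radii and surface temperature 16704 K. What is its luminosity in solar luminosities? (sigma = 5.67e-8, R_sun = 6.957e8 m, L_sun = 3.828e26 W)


R = 0.7 * 6.957e8 m = 4.8699e+08 m. L = 4*pi*R^2*sigma*T^4 = 4*pi*(4.8699e+08)^2 * 5.67e-8 * 16704^4 = 1.315572949e+28 W. L/L_sun = 1.315572949e+28 / 3.828e26 = 34.3671

34.3671 L_sun


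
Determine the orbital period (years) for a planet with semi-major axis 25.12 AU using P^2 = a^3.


P = a^(3/2) = 25.12^1.5 = 125.9011

125.9011 years


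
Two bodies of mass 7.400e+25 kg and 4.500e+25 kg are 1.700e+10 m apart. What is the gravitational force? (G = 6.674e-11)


F = G*m1*m2/r^2 = 6.674e-11 * 7.400e+25 * 4.500e+25 / (1.700e+10)^2 = 6.674e-11 * 3.330e+51 / 2.890e+20 = 7.690e+20

7.690e+20 N


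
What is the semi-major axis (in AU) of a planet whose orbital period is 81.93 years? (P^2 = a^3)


a = P^(2/3) = 81.93^(2/3) = 18.8638

18.8638 AU


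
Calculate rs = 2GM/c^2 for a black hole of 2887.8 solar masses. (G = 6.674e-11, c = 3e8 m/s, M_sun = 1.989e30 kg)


M = 2887.8 * 1.989e30 kg = 5.7438342e+33 kg. rs = 2GM/c^2 = 2 * 6.674e-11 * 5.7438342e+33 / (3e8)^2 = 8.519e+06

8.519e+06 m


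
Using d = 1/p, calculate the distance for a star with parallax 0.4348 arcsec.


d = 1/p = 1/0.4348 = 2.2999

2.2999 pc


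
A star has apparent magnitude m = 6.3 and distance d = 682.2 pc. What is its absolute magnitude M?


M = m - 5*log10(d) + 5 = 6.3 - 5*log10(682.2) + 5 = -2.8696

-2.8696


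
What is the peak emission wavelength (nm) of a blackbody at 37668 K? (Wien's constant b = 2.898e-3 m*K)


lam_max = b / T = 2.898e-3 / 37668 = 7.694e-08 m = 76.9353 nm

76.9353 nm


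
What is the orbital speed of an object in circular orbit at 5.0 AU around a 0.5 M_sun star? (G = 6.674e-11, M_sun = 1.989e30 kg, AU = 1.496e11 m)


v = sqrt(GM/r) = sqrt(6.674e-11 * 9.945e+29 / 7.480e+11) = 9419.8654

9419.8654 m/s


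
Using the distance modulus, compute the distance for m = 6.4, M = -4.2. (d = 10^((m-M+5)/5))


d = 10^((m - M + 5)/5) = 10^((6.4 - -4.2 + 5)/5) = 1318.2567

1318.2567 pc


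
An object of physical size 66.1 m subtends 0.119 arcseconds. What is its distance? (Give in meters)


D = size / theta_rad, theta_rad = 0.119 * pi/(180*3600) = 5.769e-07, D = 1.146e+08

1.146e+08 m


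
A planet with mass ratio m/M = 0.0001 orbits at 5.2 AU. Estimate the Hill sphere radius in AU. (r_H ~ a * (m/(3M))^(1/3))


r_H = a * (m/3M)^(1/3) = 5.2 * (0.0001/3)^(1/3) = 0.1674

0.1674 AU


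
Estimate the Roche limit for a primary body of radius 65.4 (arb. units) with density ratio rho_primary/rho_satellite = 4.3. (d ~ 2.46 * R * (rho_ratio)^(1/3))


d_Roche = 2.46 * 65.4 * 4.3^(1/3) = 261.6188

261.6188


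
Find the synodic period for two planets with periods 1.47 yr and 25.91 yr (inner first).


1/P_syn = |1/P1 - 1/P2| = |1/1.47 - 1/25.91| => P_syn = 1.5584

1.5584 years


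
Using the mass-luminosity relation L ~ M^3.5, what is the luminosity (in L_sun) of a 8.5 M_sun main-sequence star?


L/L_sun = (M/M_sun)^3.5 = 8.5^3.5 = 1790.4667

1790.4667 L_sun


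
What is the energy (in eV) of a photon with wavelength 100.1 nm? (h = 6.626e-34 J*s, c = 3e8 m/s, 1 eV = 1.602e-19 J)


E = hc/lambda = 6.626e-34 * 3e8 / 1.001e-07 = 1.986e-18 J = 12.3958 eV

12.3958 eV


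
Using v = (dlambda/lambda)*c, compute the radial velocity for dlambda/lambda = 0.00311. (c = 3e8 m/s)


v = (dlambda/lambda) * c = 0.00311 * 3e8 = 933000.0

933000.0 m/s


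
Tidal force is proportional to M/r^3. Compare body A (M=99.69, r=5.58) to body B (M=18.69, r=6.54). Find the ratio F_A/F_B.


Ratio = (M1/r1^3) / (M2/r2^3) = (99.69/5.58^3) / (18.69/6.54^3) = 8.5876

8.5876


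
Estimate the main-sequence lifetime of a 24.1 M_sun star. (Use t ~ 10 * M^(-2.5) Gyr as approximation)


t = 10 * M^(-2.5) = 10 * 24.1^(-2.5) = 0.0035

0.0035 Gyr


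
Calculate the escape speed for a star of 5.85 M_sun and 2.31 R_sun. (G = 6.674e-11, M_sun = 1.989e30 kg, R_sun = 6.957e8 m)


M = 5.85 * 1.989e30 kg = 1.163565e+31 kg; R = 2.31 * 6.957e8 m = 1.607067e+09 m. v_esc = sqrt(2GM/R) = sqrt(2 * 6.674e-11 * 1.163565e+31 / 1.607067e+09) = 983074.502

983074.502 m/s


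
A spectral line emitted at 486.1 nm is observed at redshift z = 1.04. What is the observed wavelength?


lam_obs = lam_emit * (1 + z) = 486.1 * (1 + 1.04) = 991.644

991.644 nm


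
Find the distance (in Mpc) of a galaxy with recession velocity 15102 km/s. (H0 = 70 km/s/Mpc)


d = v / H0 = 15102 / 70 = 215.7429

215.7429 Mpc


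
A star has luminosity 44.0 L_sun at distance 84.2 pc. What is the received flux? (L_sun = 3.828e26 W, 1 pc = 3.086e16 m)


F = L / (4*pi*d^2) = 1.684e+28 / (4*pi*(2.598e+18)^2) = 1.985e-10

1.985e-10 W/m^2


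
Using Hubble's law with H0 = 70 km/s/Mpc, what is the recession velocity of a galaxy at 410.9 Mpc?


v = H0 * d = 70 * 410.9 = 28763.0

28763.0 km/s


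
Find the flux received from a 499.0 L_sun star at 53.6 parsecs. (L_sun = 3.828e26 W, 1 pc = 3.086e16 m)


F = L / (4*pi*d^2) = 1.910e+29 / (4*pi*(1.654e+18)^2) = 5.556e-09

5.556e-09 W/m^2


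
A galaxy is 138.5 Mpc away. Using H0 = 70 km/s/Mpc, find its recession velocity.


v = H0 * d = 70 * 138.5 = 9695.0

9695.0 km/s


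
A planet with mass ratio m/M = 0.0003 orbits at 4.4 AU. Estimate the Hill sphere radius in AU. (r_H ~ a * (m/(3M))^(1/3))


r_H = a * (m/3M)^(1/3) = 4.4 * (0.0003/3)^(1/3) = 0.2042

0.2042 AU


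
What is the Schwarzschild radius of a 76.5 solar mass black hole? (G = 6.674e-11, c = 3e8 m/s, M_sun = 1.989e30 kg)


M = 76.5 * 1.989e30 kg = 1.521585e+32 kg. rs = 2GM/c^2 = 2 * 6.674e-11 * 1.521585e+32 / (3e8)^2 = 225667.962

225667.962 m


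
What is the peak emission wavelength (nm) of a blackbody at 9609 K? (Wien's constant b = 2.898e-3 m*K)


lam_max = b / T = 2.898e-3 / 9609 = 3.016e-07 m = 301.5923 nm

301.5923 nm


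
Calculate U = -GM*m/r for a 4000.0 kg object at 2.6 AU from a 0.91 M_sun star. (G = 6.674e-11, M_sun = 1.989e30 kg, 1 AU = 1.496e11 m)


M = 0.91 * 1.989e30 kg = 1.80999e+30 kg; r = 2.6 AU * 1.496e11 m/AU = 3.8896e+11 m. U = -GM*m/r = -(6.674e-11 * 1.80999e+30 * 4000.0) / 3.8896e+11 = -1.242e+12

-1.242e+12 J


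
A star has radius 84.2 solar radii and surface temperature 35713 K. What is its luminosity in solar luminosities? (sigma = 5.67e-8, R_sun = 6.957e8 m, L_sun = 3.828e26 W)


R = 84.2 * 6.957e8 m = 5.857794e+10 m. L = 4*pi*R^2*sigma*T^4 = 4*pi*(5.857794e+10)^2 * 5.67e-8 * 35713^4 = 3.977099421e+33 W. L/L_sun = 3.977099421e+33 / 3.828e26 = 1.039e+07

1.039e+07 L_sun


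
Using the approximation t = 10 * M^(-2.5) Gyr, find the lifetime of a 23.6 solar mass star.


t = 10 * M^(-2.5) = 10 * 23.6^(-2.5) = 0.0037

0.0037 Gyr


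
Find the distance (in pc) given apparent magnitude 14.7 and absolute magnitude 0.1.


d = 10^((m - M + 5)/5) = 10^((14.7 - 0.1 + 5)/5) = 8317.6377

8317.6377 pc


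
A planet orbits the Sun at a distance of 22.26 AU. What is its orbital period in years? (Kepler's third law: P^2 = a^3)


P = a^(3/2) = 22.26^1.5 = 105.0238

105.0238 years


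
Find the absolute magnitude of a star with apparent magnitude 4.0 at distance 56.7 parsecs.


M = m - 5*log10(d) + 5 = 4.0 - 5*log10(56.7) + 5 = 0.2321

0.2321


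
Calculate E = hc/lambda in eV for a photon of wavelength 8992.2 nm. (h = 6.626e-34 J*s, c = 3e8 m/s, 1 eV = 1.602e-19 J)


E = hc/lambda = 6.626e-34 * 3e8 / 8.992e-06 = 2.211e-20 J = 0.138 eV

0.138 eV


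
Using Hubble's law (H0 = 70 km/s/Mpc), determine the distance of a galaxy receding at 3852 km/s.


d = v / H0 = 3852 / 70 = 55.0286

55.0286 Mpc


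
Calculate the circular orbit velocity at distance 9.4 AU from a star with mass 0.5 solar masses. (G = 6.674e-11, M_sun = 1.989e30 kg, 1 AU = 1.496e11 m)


v = sqrt(GM/r) = sqrt(6.674e-11 * 9.945e+29 / 1.406e+12) = 6870.1429

6870.1429 m/s


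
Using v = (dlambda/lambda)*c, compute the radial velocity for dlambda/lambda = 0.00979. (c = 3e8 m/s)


v = (dlambda/lambda) * c = 0.00979 * 3e8 = 2.937e+06

2.937e+06 m/s


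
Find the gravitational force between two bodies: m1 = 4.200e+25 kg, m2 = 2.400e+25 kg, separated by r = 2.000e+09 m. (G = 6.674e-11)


F = G*m1*m2/r^2 = 6.674e-11 * 4.200e+25 * 2.400e+25 / (2.000e+09)^2 = 6.674e-11 * 1.008e+51 / 4.000e+18 = 1.682e+22

1.682e+22 N


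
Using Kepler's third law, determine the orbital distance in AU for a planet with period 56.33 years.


a = P^(2/3) = 56.33^(2/3) = 14.6947

14.6947 AU


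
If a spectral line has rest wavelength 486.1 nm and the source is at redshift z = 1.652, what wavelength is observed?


lam_obs = lam_emit * (1 + z) = 486.1 * (1 + 1.652) = 1289.1372

1289.1372 nm


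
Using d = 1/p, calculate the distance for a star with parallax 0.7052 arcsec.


d = 1/p = 1/0.7052 = 1.418

1.418 pc


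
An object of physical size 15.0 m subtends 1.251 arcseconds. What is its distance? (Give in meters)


D = size / theta_rad, theta_rad = 1.251 * pi/(180*3600) = 6.065e-06, D = 2.473e+06

2.473e+06 m


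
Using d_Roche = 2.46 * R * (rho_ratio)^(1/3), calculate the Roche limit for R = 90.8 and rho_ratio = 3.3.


d_Roche = 2.46 * 90.8 * 3.3^(1/3) = 332.5515

332.5515


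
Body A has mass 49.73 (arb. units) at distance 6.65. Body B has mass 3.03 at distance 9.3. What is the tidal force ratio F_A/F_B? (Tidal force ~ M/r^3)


Ratio = (M1/r1^3) / (M2/r2^3) = (49.73/6.65^3) / (3.03/9.3^3) = 44.891

44.891


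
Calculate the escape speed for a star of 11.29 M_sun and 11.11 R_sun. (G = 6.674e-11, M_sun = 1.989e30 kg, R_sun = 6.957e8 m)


M = 11.29 * 1.989e30 kg = 2.245581e+31 kg; R = 11.11 * 6.957e8 m = 7.729227e+09 m. v_esc = sqrt(2GM/R) = sqrt(2 * 6.674e-11 * 2.245581e+31 / 7.729227e+09) = 622736.6562

622736.6562 m/s


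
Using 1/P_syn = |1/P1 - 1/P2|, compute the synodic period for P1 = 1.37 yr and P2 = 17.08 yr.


1/P_syn = |1/P1 - 1/P2| = |1/1.37 - 1/17.08| => P_syn = 1.4895

1.4895 years


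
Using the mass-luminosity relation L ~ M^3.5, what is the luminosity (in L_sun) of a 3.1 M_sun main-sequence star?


L/L_sun = (M/M_sun)^3.5 = 3.1^3.5 = 52.4525

52.4525 L_sun


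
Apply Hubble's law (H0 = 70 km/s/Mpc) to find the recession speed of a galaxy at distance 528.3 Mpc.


v = H0 * d = 70 * 528.3 = 36981.0

36981.0 km/s


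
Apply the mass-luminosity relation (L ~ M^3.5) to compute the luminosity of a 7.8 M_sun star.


L/L_sun = (M/M_sun)^3.5 = 7.8^3.5 = 1325.3516

1325.3516 L_sun


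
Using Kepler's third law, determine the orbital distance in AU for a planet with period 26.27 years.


a = P^(2/3) = 26.27^(2/3) = 8.837

8.837 AU


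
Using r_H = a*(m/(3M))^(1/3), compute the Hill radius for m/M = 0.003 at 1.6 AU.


r_H = a * (m/3M)^(1/3) = 1.6 * (0.003/3)^(1/3) = 0.16

0.16 AU


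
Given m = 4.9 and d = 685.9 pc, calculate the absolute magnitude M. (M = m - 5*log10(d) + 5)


M = m - 5*log10(d) + 5 = 4.9 - 5*log10(685.9) + 5 = -4.2813

-4.2813


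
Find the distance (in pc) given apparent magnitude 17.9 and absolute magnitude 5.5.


d = 10^((m - M + 5)/5) = 10^((17.9 - 5.5 + 5)/5) = 3019.9517

3019.9517 pc


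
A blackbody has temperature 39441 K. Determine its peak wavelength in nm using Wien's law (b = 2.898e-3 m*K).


lam_max = b / T = 2.898e-3 / 39441 = 7.348e-08 m = 73.4768 nm

73.4768 nm


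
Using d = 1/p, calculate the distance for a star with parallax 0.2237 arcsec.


d = 1/p = 1/0.2237 = 4.4703

4.4703 pc


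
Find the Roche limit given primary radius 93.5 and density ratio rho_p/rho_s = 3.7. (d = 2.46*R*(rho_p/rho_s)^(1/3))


d_Roche = 2.46 * 93.5 * 3.7^(1/3) = 355.752

355.752


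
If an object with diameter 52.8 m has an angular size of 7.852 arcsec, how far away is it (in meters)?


D = size / theta_rad, theta_rad = 7.852 * pi/(180*3600) = 3.807e-05, D = 1.387e+06

1.387e+06 m


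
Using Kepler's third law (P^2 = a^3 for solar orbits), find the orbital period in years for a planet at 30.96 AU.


P = a^(3/2) = 30.96^1.5 = 172.2667

172.2667 years


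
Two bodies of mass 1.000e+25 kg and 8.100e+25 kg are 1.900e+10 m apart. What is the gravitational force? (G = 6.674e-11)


F = G*m1*m2/r^2 = 6.674e-11 * 1.000e+25 * 8.100e+25 / (1.900e+10)^2 = 6.674e-11 * 8.100e+50 / 3.610e+20 = 1.497e+20

1.497e+20 N


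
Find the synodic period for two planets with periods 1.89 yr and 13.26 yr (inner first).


1/P_syn = |1/P1 - 1/P2| = |1/1.89 - 1/13.26| => P_syn = 2.2042

2.2042 years


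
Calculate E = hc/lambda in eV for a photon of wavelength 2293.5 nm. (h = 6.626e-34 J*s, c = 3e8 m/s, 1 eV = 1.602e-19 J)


E = hc/lambda = 6.626e-34 * 3e8 / 2.294e-06 = 8.667e-20 J = 0.541 eV

0.541 eV


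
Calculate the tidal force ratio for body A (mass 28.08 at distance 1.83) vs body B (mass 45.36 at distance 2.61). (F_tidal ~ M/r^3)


Ratio = (M1/r1^3) / (M2/r2^3) = (28.08/1.83^3) / (45.36/2.61^3) = 1.7959

1.7959


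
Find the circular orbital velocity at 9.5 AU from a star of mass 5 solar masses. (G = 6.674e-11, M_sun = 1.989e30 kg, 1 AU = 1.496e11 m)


v = sqrt(GM/r) = sqrt(6.674e-11 * 9.945e+30 / 1.421e+12) = 21610.6533

21610.6533 m/s


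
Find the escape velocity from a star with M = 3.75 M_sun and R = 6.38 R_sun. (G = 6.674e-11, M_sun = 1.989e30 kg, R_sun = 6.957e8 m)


M = 3.75 * 1.989e30 kg = 7.45875e+30 kg; R = 6.38 * 6.957e8 m = 4.438566e+09 m. v_esc = sqrt(2GM/R) = sqrt(2 * 6.674e-11 * 7.45875e+30 / 4.438566e+09) = 473608.8219

473608.8219 m/s


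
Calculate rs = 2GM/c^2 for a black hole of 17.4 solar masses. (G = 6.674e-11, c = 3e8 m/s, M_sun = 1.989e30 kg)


M = 17.4 * 1.989e30 kg = 3.46086e+31 kg. rs = 2GM/c^2 = 2 * 6.674e-11 * 3.46086e+31 / (3e8)^2 = 51328.3992

51328.3992 m


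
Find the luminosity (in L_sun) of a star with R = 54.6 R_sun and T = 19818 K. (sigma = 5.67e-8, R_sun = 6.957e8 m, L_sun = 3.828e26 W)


R = 54.6 * 6.957e8 m = 3.798522e+10 m. L = 4*pi*R^2*sigma*T^4 = 4*pi*(3.798522e+10)^2 * 5.67e-8 * 19818^4 = 1.585847827e+32 W. L/L_sun = 1.585847827e+32 / 3.828e26 = 414275.8168

414275.8168 L_sun


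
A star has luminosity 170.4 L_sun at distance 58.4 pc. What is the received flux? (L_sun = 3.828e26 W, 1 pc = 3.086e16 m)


F = L / (4*pi*d^2) = 6.523e+28 / (4*pi*(1.802e+18)^2) = 1.598e-09

1.598e-09 W/m^2


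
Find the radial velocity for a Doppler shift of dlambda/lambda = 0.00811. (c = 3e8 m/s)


v = (dlambda/lambda) * c = 0.00811 * 3e8 = 2.433e+06

2.433e+06 m/s


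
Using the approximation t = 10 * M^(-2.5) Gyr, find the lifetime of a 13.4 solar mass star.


t = 10 * M^(-2.5) = 10 * 13.4^(-2.5) = 0.0152

0.0152 Gyr


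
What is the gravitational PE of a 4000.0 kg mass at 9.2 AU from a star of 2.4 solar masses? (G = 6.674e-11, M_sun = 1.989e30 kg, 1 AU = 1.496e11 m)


M = 2.4 * 1.989e30 kg = 4.7736e+30 kg; r = 9.2 AU * 1.496e11 m/AU = 1.37632e+12 m. U = -GM*m/r = -(6.674e-11 * 4.7736e+30 * 4000.0) / 1.37632e+12 = -9.259e+11

-9.259e+11 J


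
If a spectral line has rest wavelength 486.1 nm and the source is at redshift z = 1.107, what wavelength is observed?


lam_obs = lam_emit * (1 + z) = 486.1 * (1 + 1.107) = 1024.2127

1024.2127 nm


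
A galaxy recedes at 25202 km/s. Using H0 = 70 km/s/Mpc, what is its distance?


d = v / H0 = 25202 / 70 = 360.0286

360.0286 Mpc


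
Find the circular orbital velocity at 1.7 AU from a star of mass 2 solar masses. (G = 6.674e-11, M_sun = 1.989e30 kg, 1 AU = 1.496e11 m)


v = sqrt(GM/r) = sqrt(6.674e-11 * 3.978e+30 / 2.543e+11) = 32309.8717

32309.8717 m/s


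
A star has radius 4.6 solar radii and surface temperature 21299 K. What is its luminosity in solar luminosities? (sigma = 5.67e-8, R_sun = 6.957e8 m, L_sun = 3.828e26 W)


R = 4.6 * 6.957e8 m = 3.20022e+09 m. L = 4*pi*R^2*sigma*T^4 = 4*pi*(3.20022e+09)^2 * 5.67e-8 * 21299^4 = 1.501721668e+30 W. L/L_sun = 1.501721668e+30 / 3.828e26 = 3922.9929

3922.9929 L_sun
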